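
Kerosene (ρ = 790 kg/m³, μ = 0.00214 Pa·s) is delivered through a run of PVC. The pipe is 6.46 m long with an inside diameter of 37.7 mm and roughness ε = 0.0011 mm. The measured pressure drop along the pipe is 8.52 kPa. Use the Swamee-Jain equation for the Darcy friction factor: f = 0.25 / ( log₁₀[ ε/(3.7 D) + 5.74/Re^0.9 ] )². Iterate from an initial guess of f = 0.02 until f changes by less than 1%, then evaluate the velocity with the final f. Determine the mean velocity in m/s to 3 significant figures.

V ≈ 2.34 m/s

Rearranging Darcy-Weisbach: V = √(2·ΔP·D/(f·L·ρ)). With ε/D = 1.1e-06/0.0377 = 2.92e-05, iterate starting from f = 0.02:
  f = 0.02 → V = √(2·8520·0.0377/(0.02·6.46·790)) = 2.509 m/s; Re = ρVD/μ = 3.492e+04; f → 0.02265
  f = 0.02265 → V = 2.358 m/s; Re = 3.281e+04; f → 0.02298
  f = 0.02298 → V = 2.341 m/s; Re = 3.258e+04; f → 0.02301
Converged (Δf/f < 1%). With the final f = 0.02301: V = √(2·8520·0.0377/(0.02301·6.46·790)) = 2.339 m/s.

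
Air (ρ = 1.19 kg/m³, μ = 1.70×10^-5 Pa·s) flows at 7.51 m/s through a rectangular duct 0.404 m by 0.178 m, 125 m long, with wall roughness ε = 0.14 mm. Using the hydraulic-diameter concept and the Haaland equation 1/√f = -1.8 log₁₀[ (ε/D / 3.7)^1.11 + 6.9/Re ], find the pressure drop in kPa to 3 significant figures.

ΔP ≈ 0.335 kPa

Hydraulic diameter D_h = 4A/P = 4·(0.404·0.178)/(2·(0.404+0.178)) = 0.2876/1.164 = 0.2471 m.
Re = ρVD_h/μ = 1.19·7.51·0.2471/1.7e-05 = 1.299e+05.
ε/D_h = 0.00014/0.2471 = 0.000567; Haaland gives 1/√f = -1.8 log₁₀[5.83e-05+5.31e-05] = 7.116, so f = 0.01975.
ΔP = f(L/D_h)(ρV²/2) = 0.01975·125/0.2471·33.56 = 335.2 Pa.
ΔP = 0.335 kPa.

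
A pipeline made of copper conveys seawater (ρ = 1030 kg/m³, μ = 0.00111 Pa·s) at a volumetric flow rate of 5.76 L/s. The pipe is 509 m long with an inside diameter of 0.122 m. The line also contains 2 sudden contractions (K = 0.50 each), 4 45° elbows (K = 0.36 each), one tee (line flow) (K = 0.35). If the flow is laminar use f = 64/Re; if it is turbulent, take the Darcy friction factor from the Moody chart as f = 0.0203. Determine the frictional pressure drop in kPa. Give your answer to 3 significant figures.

ΔP ≈ 10.9 kPa

Q = 5.76 L/s = 5.76/1000 = 0.00576 m³/s.
Cross-sectional area A = πD²/4 = π(0.122)²/4 = 0.01169 m²; mean velocity V = Q/A = 0.00576/0.01169 = 0.4927 m/s.
Reynolds number Re = ρVD/μ = 1030 · 0.4927 · 0.122 / 0.00111 = 5.578e+04.
Re > 4000 → turbulent; use the Moody-chart value f = 0.0203.
Total minor-loss coefficient ΣK = 2·0.5 + 4·0.36 + 1·0.35 = 2.79.
ΔP = [f·L/D + ΣK]·(ρV²/2) = [0.0203·509/0.122 + 2.79]·(1030·0.4927²/2) = [84.69 + 2.79]·125 = 1.094e+04 Pa.
ΔP = 1.094e+04 Pa = 10.9 kPa.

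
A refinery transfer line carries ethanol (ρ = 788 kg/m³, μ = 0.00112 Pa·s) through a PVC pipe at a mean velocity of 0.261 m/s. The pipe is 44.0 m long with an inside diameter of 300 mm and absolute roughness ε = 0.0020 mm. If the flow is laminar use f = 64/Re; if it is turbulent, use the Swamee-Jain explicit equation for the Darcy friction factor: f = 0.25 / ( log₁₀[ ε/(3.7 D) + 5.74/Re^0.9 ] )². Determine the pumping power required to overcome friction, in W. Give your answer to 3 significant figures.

P ≈ 1.48 W

Reynolds number Re = ρVD/μ = 788 · 0.261 · 0.3 / 0.00112 = 5.509e+04.
Re > 4000 → turbulent. Relative roughness ε/D = 2e-06/0.3 = 6.67e-06. Swamee-Jain: f = 0.25/(log₁₀[6.67e-06/3.7 + 5.74/5.509e+04^0.9])² = 0.25/(log₁₀[1.8e-06 + 0.00031])² = 0.25/(-3.506)² = 0.02034.
Darcy-Weisbach: ΔP = f(L/D)(ρV²/2) = 0.02034·(44/0.3)·(788·0.261²/2) = 0.02034·146.7·26.84 = 80.08 Pa.
Q = V·A = 0.261·0.07069 = 0.01845 m³/s.
Pumping power P = QΔP = 0.01845·80.08 = 1.477 W = 1.48 W.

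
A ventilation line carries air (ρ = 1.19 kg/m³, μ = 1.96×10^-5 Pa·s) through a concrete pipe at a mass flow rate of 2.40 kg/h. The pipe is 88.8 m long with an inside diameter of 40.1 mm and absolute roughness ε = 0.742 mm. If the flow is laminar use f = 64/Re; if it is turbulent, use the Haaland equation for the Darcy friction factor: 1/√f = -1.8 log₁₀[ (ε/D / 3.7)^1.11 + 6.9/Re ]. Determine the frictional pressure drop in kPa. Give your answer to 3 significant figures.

ṁ = 2.40 kg/h = 2.40/3600 = 0.0006667 kg/s.
A = πD²/4 = π(0.0401)²/4 = 0.001263 m²; mean velocity V = ṁ/(ρA) = 0.0006667/(1.19 · 0.001263) = 0.4436 m/s.
Reynolds number Re = ρVD/μ = 1.19 · 0.4436 · 0.0401 / 1.96e-05 = 1080.
Re < 2300 → laminar flow, so f = 64/Re = 64/1080 = 0.05926 (the turbulent correlation is not needed).
Darcy-Weisbach: ΔP = f(L/D)(ρV²/2) = 0.05926·(88.8/0.0401)·(1.19·0.4436²/2) = 0.05926·2214·0.1171 = 15.36 Pa.
ΔP = 15.36 Pa = 0.0154 kPa.

ΔP ≈ 0.0154 kPa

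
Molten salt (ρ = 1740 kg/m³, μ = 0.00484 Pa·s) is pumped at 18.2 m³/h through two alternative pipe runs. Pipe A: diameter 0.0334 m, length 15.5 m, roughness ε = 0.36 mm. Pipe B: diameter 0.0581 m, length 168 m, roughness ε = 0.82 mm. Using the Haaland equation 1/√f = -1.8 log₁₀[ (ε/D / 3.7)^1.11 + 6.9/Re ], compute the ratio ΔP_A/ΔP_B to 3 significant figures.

Pipe A: V = Q/A = 0.005056/0.0008762 = 5.77 m/s; Re = 6.928e+04; ε/D = 0.0108; Haaland → f = 0.03973; ΔP_A = f(L/D)(ρV²/2) = 5.341e+05 Pa.
Pipe B: V = Q/A = 0.005056/0.002651 = 1.907 m/s; Re = 3.983e+04; ε/D = 0.0141; Haaland → f = 0.04396; ΔP_B = f(L/D)(ρV²/2) = 4.021e+05 Pa.
ΔP_A/ΔP_B = 5.341e+05/4.021e+05 = 1.33.

ΔP_A/ΔP_B ≈ 1.33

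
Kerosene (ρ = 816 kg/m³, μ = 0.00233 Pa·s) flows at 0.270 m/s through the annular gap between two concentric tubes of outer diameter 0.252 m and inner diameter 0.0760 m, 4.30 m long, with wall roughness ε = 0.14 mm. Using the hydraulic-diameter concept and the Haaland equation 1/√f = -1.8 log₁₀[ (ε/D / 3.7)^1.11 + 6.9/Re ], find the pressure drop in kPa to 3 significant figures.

ΔP ≈ 0.0206 kPa

Hydraulic diameter D_h = 4A/P = D_o - D_i = 0.252 - 0.076 = 0.176 m.
Re = ρVD_h/μ = 816·0.27·0.176/0.00233 = 1.664e+04.
ε/D_h = 0.00014/0.176 = 0.000795; Haaland gives 1/√f = -1.8 log₁₀[8.49e-05+0.000415] = 5.943, so f = 0.02832.
ΔP = f(L/D_h)(ρV²/2) = 0.02832·4.3/0.176·29.74 = 20.58 Pa.
ΔP = 0.0206 kPa.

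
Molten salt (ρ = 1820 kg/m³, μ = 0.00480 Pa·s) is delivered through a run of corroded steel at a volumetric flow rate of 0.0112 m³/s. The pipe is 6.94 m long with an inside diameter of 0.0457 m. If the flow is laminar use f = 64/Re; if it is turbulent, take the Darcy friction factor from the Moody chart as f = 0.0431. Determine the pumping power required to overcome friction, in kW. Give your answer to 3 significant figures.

Cross-sectional area A = πD²/4 = π(0.0457)²/4 = 0.00164 m²; mean velocity V = Q/A = 0.0112/0.00164 = 6.828 m/s.
Reynolds number Re = ρVD/μ = 1820 · 6.828 · 0.0457 / 0.0048 = 1.183e+05.
Re > 4000 → turbulent; use the Moody-chart value f = 0.0431.
Darcy-Weisbach: ΔP = f(L/D)(ρV²/2) = 0.0431·(6.94/0.0457)·(1820·6.828²/2) = 0.0431·151.9·4.243e+04 = 2.777e+05 Pa.
Pumping power P = QΔP = 0.0112·2.777e+05 = 3110 W = 3.11 kW.

P ≈ 3.11 kW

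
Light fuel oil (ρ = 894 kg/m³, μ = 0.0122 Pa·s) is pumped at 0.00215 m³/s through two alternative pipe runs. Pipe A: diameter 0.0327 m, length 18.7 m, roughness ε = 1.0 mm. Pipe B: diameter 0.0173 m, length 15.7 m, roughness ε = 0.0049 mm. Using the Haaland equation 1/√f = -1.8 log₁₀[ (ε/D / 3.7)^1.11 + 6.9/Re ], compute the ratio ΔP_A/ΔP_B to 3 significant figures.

ΔP_A/ΔP_B ≈ 0.103

Pipe A: V = Q/A = 0.00215/0.0008398 = 2.56 m/s; Re = 6134; ε/D = 0.0306; Haaland → f = 0.06253; ΔP_A = f(L/D)(ρV²/2) = 1.048e+05 Pa.
Pipe B: V = Q/A = 0.00215/0.0002351 = 9.147 m/s; Re = 1.16e+04; ε/D = 0.000283; Haaland → f = 0.03002; ΔP_B = f(L/D)(ρV²/2) = 1.019e+06 Pa.
ΔP_A/ΔP_B = 1.048e+05/1.019e+06 = 0.103.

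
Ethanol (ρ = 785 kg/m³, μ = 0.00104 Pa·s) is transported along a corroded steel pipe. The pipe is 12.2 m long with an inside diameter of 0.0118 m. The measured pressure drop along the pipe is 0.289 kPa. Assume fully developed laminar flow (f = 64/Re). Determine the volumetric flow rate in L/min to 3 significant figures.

Q ≈ 0.650 L/min

For laminar flow, f = 64/Re with Re = ρVD/μ, so Darcy-Weisbach reduces to ΔP = 32μLV/D². Solving for V: V = ΔP·D²/(32μL) = 289·(0.0118)²/(32·0.00104·12.2) = 0.09911 m/s.
Check: Re = ρVD/μ = 785·0.09911·0.0118/0.00104 = 882.7 < 2300, so the laminar assumption holds.
Q = V·A = 0.09911·(π/4·0.0118²) = 1.084e-05 m³/s = 0.650 L/min.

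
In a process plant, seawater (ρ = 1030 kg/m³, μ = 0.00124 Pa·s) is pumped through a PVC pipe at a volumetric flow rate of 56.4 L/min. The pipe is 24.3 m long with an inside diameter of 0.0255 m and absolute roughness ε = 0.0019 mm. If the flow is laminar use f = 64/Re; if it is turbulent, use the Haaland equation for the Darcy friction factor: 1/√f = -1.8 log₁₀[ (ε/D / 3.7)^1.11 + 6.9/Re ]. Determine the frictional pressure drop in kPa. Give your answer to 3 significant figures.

ΔP ≈ 36.7 kPa

Q = 56.4 L/min = 56.4/60000 = 0.00094 m³/s.
Cross-sectional area A = πD²/4 = π(0.0255)²/4 = 0.0005107 m²; mean velocity V = Q/A = 0.00094/0.0005107 = 1.841 m/s.
Reynolds number Re = ρVD/μ = 1030 · 1.841 · 0.0255 / 0.00124 = 3.899e+04.
Re > 4000 → turbulent. Relative roughness ε/D = 1.9e-06/0.0255 = 7.45e-05. Haaland: 1/√f = -1.8 log₁₀[(7.45e-05/3.7)^1.11 + 6.9/3.899e+04] = -1.8 log₁₀[6.13e-06 + 0.000177] = 6.727, so f = 0.0221.
Darcy-Weisbach: ΔP = f(L/D)(ρV²/2) = 0.0221·(24.3/0.0255)·(1030·1.841²/2) = 0.0221·952.9·1745 = 3.674e+04 Pa.
ΔP = 3.674e+04 Pa = 36.7 kPa.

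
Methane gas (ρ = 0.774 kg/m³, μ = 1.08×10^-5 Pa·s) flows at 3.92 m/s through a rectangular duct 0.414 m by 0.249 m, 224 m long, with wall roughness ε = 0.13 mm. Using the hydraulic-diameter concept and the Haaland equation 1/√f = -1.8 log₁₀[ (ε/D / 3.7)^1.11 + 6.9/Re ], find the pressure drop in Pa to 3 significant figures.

Hydraulic diameter D_h = 4A/P = 4·(0.414·0.249)/(2·(0.414+0.249)) = 0.4123/1.326 = 0.311 m.
Re = ρVD_h/μ = 0.774·3.92·0.311/1.08e-05 = 8.736e+04.
ε/D_h = 0.00013/0.311 = 0.000418; Haaland gives 1/√f = -1.8 log₁₀[4.16e-05+7.9e-05] = 7.054, so f = 0.0201.
ΔP = f(L/D_h)(ρV²/2) = 0.0201·224/0.311·5.947 = 86.09 Pa.

ΔP ≈ 86.1 Pa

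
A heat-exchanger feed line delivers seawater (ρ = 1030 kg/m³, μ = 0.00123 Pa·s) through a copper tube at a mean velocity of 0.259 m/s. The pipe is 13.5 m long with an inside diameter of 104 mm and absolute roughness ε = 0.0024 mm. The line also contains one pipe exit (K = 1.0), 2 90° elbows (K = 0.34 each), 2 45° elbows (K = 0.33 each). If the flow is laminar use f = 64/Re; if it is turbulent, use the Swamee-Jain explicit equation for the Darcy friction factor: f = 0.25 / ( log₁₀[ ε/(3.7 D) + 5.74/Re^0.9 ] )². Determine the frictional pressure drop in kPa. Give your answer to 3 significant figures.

ΔP ≈ 0.193 kPa

Reynolds number Re = ρVD/μ = 1030 · 0.259 · 0.104 / 0.00123 = 2.256e+04.
Re > 4000 → turbulent. Relative roughness ε/D = 2.4e-06/0.104 = 2.31e-05. Swamee-Jain: f = 0.25/(log₁₀[2.31e-05/3.7 + 5.74/2.256e+04^0.9])² = 0.25/(log₁₀[6.24e-06 + 0.000693])² = 0.25/(-3.155)² = 0.02511.
Total minor-loss coefficient ΣK = 1·1 + 2·0.34 + 2·0.33 = 2.34.
ΔP = [f·L/D + ΣK]·(ρV²/2) = [0.02511·13.5/0.104 + 2.34]·(1030·0.259²/2) = [3.26 + 2.34]·34.55 = 193.5 Pa.
ΔP = 193.5 Pa = 0.193 kPa.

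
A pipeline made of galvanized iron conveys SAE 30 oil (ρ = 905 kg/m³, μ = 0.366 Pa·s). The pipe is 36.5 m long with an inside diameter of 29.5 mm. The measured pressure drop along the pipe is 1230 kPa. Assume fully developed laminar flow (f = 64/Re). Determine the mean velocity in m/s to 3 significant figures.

V ≈ 2.50 m/s

For laminar flow, f = 64/Re with Re = ρVD/μ, so Darcy-Weisbach reduces to ΔP = 32μLV/D². Solving for V: V = ΔP·D²/(32μL) = 1.23e+06·(0.0295)²/(32·0.366·36.5) = 2.504 m/s.
Check: Re = ρVD/μ = 905·2.504·0.0295/0.366 = 182.6 < 2300, so the laminar assumption holds.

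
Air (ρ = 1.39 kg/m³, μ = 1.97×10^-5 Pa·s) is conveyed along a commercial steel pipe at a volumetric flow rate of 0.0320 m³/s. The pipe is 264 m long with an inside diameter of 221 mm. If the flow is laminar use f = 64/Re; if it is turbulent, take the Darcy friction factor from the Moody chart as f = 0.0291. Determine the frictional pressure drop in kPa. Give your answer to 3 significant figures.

ΔP ≈ 0.0168 kPa

Cross-sectional area A = πD²/4 = π(0.221)²/4 = 0.03836 m²; mean velocity V = Q/A = 0.032/0.03836 = 0.8342 m/s.
Reynolds number Re = ρVD/μ = 1.39 · 0.8342 · 0.221 / 1.97e-05 = 1.301e+04.
Re > 4000 → turbulent; use the Moody-chart value f = 0.0291.
Darcy-Weisbach: ΔP = f(L/D)(ρV²/2) = 0.0291·(264/0.221)·(1.39·0.8342²/2) = 0.0291·1195·0.4837 = 16.81 Pa.
ΔP = 16.81 Pa = 0.0168 kPa.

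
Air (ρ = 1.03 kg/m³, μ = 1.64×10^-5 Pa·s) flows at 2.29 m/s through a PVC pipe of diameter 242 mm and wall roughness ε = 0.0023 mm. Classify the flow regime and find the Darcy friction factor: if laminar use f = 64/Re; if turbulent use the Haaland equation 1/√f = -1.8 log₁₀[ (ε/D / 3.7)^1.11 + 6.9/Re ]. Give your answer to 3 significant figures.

f ≈ 0.0225

Re = ρVD/μ = 1.03·2.29·0.242/1.64e-05 = 3.481e+04.
Re > 4000 → turbulent. ε/D = 2.3e-06/0.242 = 9.5e-06; Haaland: 1/√f = -1.8 log₁₀[6.23e-07 + 0.000198] = 6.663, so f = 0.02253.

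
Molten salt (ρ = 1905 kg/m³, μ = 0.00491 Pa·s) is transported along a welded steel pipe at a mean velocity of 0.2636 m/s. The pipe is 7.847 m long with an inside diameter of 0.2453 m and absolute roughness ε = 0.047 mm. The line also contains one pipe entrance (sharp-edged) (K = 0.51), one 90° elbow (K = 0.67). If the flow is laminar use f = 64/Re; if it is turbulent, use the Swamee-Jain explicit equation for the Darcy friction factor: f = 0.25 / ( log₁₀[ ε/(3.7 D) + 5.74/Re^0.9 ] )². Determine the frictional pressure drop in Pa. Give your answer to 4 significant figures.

Reynolds number Re = ρVD/μ = 1905 · 0.2636 · 0.2453 / 0.00491 = 2.509e+04.
Re > 4000 → turbulent. Relative roughness ε/D = 4.7e-05/0.2453 = 0.000192. Swamee-Jain: f = 0.25/(log₁₀[0.000192/3.7 + 5.74/2.509e+04^0.9])² = 0.25/(log₁₀[5.18e-05 + 0.00063])² = 0.25/(-3.166)² = 0.02494.
Total minor-loss coefficient ΣK = 1·0.51 + 1·0.67 = 1.18.
ΔP = [f·L/D + ΣK]·(ρV²/2) = [0.02494·7.847/0.2453 + 1.18]·(1905·0.2636²/2) = [0.7977 + 1.18]·66.18 = 130.9 Pa.

ΔP ≈ 130.9 Pa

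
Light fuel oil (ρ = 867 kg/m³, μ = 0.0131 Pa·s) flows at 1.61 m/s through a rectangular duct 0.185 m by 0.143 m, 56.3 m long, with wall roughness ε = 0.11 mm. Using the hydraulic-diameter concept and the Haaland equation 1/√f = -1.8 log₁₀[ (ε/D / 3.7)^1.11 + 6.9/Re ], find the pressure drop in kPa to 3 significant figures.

Hydraulic diameter D_h = 4A/P = 4·(0.185·0.143)/(2·(0.185+0.143)) = 0.1058/0.656 = 0.1613 m.
Re = ρVD_h/μ = 867·1.61·0.1613/0.0131 = 1.719e+04.
ε/D_h = 0.00011/0.1613 = 0.000682; Haaland gives 1/√f = -1.8 log₁₀[7.16e-05+0.000401] = 5.985, so f = 0.02791.
ΔP = f(L/D_h)(ρV²/2) = 0.02791·56.3/0.1613·1124 = 1.095e+04 Pa.
ΔP = 10.9 kPa.

ΔP ≈ 10.9 kPa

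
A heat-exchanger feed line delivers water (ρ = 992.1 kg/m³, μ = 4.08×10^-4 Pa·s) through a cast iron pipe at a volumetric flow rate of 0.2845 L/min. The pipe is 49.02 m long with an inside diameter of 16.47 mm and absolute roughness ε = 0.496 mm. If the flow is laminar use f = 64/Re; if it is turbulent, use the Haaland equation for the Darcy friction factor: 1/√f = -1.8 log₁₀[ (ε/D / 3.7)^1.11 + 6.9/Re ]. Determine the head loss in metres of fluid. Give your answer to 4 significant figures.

Q = 0.2845 L/min = 0.2845/60000 = 4.742e-06 m³/s.
Cross-sectional area A = πD²/4 = π(0.01647)²/4 = 0.000213 m²; mean velocity V = Q/A = 4.742e-06/0.000213 = 0.02226 m/s.
Reynolds number Re = ρVD/μ = 992.1 · 0.02226 · 0.01647 / 0.000408 = 891.3.
Re < 2300 → laminar flow, so f = 64/Re = 64/891.3 = 0.0718 (the turbulent correlation is not needed).
Darcy-Weisbach: ΔP = f(L/D)(ρV²/2) = 0.0718·(49.02/0.01647)·(992.1·0.02226²/2) = 0.0718·2976·0.2457 = 52.51 Pa.
Head loss h_f = ΔP/(ρg) = 52.51/(992.1·9.81) = 0.005395 m.

h_f ≈ 0.005395 m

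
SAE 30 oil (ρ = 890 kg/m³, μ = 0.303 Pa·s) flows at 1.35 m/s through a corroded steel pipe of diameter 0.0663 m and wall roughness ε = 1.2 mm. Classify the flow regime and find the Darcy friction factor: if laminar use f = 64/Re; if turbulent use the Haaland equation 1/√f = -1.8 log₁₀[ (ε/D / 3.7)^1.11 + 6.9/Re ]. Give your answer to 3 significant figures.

f ≈ 0.243

Re = ρVD/μ = 890·1.35·0.0663/0.303 = 262.9.
Re < 2300 → laminar, so f = 64/Re = 0.2434 (roughness is irrelevant in laminar flow).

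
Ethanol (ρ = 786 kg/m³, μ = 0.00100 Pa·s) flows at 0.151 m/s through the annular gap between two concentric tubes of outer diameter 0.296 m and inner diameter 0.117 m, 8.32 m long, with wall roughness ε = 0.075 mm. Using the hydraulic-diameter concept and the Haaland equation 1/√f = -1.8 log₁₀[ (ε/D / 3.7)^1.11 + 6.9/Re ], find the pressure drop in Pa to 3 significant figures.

Hydraulic diameter D_h = 4A/P = D_o - D_i = 0.296 - 0.117 = 0.179 m.
Re = ρVD_h/μ = 786·0.151·0.179/0.001 = 2.124e+04.
ε/D_h = 7.5e-05/0.179 = 0.000419; Haaland gives 1/√f = -1.8 log₁₀[4.17e-05+0.000325] = 6.185, so f = 0.02614.
ΔP = f(L/D_h)(ρV²/2) = 0.02614·8.32/0.179·8.961 = 10.89 Pa.

ΔP ≈ 10.9 Pa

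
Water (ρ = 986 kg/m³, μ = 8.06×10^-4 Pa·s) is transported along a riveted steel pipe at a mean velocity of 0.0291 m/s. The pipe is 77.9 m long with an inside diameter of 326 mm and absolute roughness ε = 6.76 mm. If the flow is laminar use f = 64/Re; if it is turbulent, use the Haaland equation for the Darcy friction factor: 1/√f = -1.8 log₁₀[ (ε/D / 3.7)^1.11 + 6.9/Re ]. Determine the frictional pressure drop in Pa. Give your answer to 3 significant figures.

Reynolds number Re = ρVD/μ = 986 · 0.0291 · 0.326 / 0.000806 = 1.161e+04.
Re > 4000 → turbulent. Relative roughness ε/D = 0.00676/0.326 = 0.0207. Haaland: 1/√f = -1.8 log₁₀[(0.0207/3.7)^1.11 + 6.9/1.161e+04] = -1.8 log₁₀[0.00317 + 0.000595] = 4.364, so f = 0.05251.
Darcy-Weisbach: ΔP = f(L/D)(ρV²/2) = 0.05251·(77.9/0.326)·(986·0.0291²/2) = 0.05251·239·0.4175 = 5.238 Pa.

ΔP ≈ 5.24 Pa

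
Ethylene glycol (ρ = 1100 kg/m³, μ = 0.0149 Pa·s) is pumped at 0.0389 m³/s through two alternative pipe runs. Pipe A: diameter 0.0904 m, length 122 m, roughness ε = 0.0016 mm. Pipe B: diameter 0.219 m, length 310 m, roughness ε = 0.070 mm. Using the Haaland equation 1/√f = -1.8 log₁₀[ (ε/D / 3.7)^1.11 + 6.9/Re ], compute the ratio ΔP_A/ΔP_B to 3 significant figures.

ΔP_A/ΔP_B ≈ 26.0

Pipe A: V = Q/A = 0.0389/0.006418 = 6.061 m/s; Re = 4.045e+04; ε/D = 1.77e-05; Haaland → f = 0.02177; ΔP_A = f(L/D)(ρV²/2) = 5.937e+05 Pa.
Pipe B: V = Q/A = 0.0389/0.03767 = 1.033 m/s; Re = 1.67e+04; ε/D = 0.00032; Haaland → f = 0.02746; ΔP_B = f(L/D)(ρV²/2) = 2.28e+04 Pa.
ΔP_A/ΔP_B = 5.937e+05/2.28e+04 = 26.0.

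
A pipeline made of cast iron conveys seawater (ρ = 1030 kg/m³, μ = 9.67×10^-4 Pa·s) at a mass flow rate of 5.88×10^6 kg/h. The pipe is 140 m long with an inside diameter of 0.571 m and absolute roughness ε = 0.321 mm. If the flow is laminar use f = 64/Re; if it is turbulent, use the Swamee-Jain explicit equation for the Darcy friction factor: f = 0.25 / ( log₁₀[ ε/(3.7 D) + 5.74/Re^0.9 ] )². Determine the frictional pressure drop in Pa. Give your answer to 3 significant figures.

ΔP ≈ 83900 Pa

ṁ = 5.88×10^6 kg/h = 5.88×10^6/3600 = 1633 kg/s.
A = πD²/4 = π(0.571)²/4 = 0.2561 m²; mean velocity V = ṁ/(ρA) = 1633/(1030 · 0.2561) = 6.193 m/s.
Reynolds number Re = ρVD/μ = 1030 · 6.193 · 0.571 / 0.000967 = 3.766e+06.
Re > 4000 → turbulent. Relative roughness ε/D = 0.000321/0.571 = 0.000562. Swamee-Jain: f = 0.25/(log₁₀[0.000562/3.7 + 5.74/3.766e+06^0.9])² = 0.25/(log₁₀[0.000152 + 6.93e-06])² = 0.25/(-3.799)² = 0.01732.
Darcy-Weisbach: ΔP = f(L/D)(ρV²/2) = 0.01732·(140/0.571)·(1030·6.193²/2) = 0.01732·245.2·1.975e+04 = 8.388e+04 Pa.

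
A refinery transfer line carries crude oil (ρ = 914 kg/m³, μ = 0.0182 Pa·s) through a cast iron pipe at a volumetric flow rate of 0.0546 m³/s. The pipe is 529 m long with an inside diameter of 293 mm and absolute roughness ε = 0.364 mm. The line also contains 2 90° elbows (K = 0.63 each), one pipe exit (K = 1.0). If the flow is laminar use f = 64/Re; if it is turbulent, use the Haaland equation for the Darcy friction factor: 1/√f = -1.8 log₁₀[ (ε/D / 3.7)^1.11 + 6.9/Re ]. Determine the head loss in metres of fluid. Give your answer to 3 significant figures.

Cross-sectional area A = πD²/4 = π(0.293)²/4 = 0.06743 m²; mean velocity V = Q/A = 0.0546/0.06743 = 0.8098 m/s.
Reynolds number Re = ρVD/μ = 914 · 0.8098 · 0.293 / 0.0182 = 1.192e+04.
Re > 4000 → turbulent. Relative roughness ε/D = 0.000364/0.293 = 0.00124. Haaland: 1/√f = -1.8 log₁₀[(0.00124/3.7)^1.11 + 6.9/1.192e+04] = -1.8 log₁₀[0.000139 + 0.000579] = 5.659, so f = 0.03123.
Total minor-loss coefficient ΣK = 2·0.63 + 1·1 = 2.26.
ΔP = [f·L/D + ΣK]·(ρV²/2) = [0.03123·529/0.293 + 2.26]·(914·0.8098²/2) = [56.39 + 2.26]·299.7 = 1.757e+04 Pa.
Head loss h_f = ΔP/(ρg) = 1.757e+04/(914·9.81) = 1.96 m.

h_f ≈ 1.96 m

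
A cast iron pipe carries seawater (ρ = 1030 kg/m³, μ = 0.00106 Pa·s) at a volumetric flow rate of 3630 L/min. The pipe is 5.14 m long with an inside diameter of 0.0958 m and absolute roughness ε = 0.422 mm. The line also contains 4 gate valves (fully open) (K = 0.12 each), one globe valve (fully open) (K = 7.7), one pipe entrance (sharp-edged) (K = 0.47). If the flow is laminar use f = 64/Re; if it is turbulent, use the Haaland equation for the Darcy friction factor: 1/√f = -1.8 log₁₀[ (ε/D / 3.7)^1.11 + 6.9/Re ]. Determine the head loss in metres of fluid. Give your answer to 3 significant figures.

h_f ≈ 36.7 m

Q = 3630 L/min = 3630/60000 = 0.0605 m³/s.
Cross-sectional area A = πD²/4 = π(0.0958)²/4 = 0.007208 m²; mean velocity V = Q/A = 0.0605/0.007208 = 8.393 m/s.
Reynolds number Re = ρVD/μ = 1030 · 8.393 · 0.0958 / 0.00106 = 7.813e+05.
Re > 4000 → turbulent. Relative roughness ε/D = 0.000422/0.0958 = 0.00441. Haaland: 1/√f = -1.8 log₁₀[(0.00441/3.7)^1.11 + 6.9/7.813e+05] = -1.8 log₁₀[0.000568 + 8.83e-06] = 5.831, so f = 0.02942.
Total minor-loss coefficient ΣK = 4·0.12 + 1·7.7 + 1·0.47 = 8.65.
ΔP = [f·L/D + ΣK]·(ρV²/2) = [0.02942·5.14/0.0958 + 8.65]·(1030·8.393²/2) = [1.578 + 8.65]·3.628e+04 = 3.711e+05 Pa.
Head loss h_f = ΔP/(ρg) = 3.711e+05/(1030·9.81) = 36.7 m.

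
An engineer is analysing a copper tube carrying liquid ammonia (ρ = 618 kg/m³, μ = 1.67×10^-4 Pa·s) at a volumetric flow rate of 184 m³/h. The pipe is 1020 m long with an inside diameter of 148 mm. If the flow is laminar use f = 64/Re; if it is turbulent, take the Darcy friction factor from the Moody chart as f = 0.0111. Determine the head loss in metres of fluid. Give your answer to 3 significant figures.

h_f ≈ 34.4 m

Q = 184 m³/h = 184/3600 = 0.05111 m³/s.
Cross-sectional area A = πD²/4 = π(0.148)²/4 = 0.0172 m²; mean velocity V = Q/A = 0.05111/0.0172 = 2.971 m/s.
Reynolds number Re = ρVD/μ = 618 · 2.971 · 0.148 / 0.000167 = 1.627e+06.
Re > 4000 → turbulent; use the Moody-chart value f = 0.0111.
Darcy-Weisbach: ΔP = f(L/D)(ρV²/2) = 0.0111·(1020/0.148)·(618·2.971²/2) = 0.0111·6892·2727 = 2.087e+05 Pa.
Head loss h_f = ΔP/(ρg) = 2.087e+05/(618·9.81) = 34.4 m.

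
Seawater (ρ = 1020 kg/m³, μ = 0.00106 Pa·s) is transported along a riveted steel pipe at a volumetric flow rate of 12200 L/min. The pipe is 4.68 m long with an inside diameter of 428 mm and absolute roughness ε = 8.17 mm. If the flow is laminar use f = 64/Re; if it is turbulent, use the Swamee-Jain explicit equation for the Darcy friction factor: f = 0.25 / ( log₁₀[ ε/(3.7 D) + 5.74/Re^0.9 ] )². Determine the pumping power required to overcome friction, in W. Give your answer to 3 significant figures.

P ≈ 109 W

Q = 12200 L/min = 12200/60000 = 0.2033 m³/s.
Cross-sectional area A = πD²/4 = π(0.428)²/4 = 0.1439 m²; mean velocity V = Q/A = 0.2033/0.1439 = 1.413 m/s.
Reynolds number Re = ρVD/μ = 1020 · 1.413 · 0.428 / 0.00106 = 5.821e+05.
Re > 4000 → turbulent. Relative roughness ε/D = 0.00817/0.428 = 0.0191. Swamee-Jain: f = 0.25/(log₁₀[0.0191/3.7 + 5.74/5.821e+05^0.9])² = 0.25/(log₁₀[0.00516 + 3.72e-05])² = 0.25/(-2.284)² = 0.04791.
Darcy-Weisbach: ΔP = f(L/D)(ρV²/2) = 0.04791·(4.68/0.428)·(1020·1.413²/2) = 0.04791·10.93·1019 = 533.7 Pa.
Pumping power P = QΔP = 0.2033·533.7 = 108.5 W = 109 W.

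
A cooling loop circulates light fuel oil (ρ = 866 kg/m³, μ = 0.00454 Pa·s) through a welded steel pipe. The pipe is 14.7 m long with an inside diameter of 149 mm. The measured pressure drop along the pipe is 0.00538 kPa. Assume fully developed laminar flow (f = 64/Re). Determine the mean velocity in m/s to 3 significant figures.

V ≈ 0.0559 m/s

For laminar flow, f = 64/Re with Re = ρVD/μ, so Darcy-Weisbach reduces to ΔP = 32μLV/D². Solving for V: V = ΔP·D²/(32μL) = 5.38·(0.149)²/(32·0.00454·14.7) = 0.05593 m/s.
Check: Re = ρVD/μ = 866·0.05593·0.149/0.00454 = 1590 < 2300, so the laminar assumption holds.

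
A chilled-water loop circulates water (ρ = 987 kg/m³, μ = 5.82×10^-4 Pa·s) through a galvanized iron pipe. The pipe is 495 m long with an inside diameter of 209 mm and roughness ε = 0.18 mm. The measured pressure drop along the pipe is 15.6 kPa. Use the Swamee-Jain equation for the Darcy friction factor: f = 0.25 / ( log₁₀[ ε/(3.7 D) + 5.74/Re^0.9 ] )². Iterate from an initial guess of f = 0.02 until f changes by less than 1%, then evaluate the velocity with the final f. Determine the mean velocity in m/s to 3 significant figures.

V ≈ 0.813 m/s

Rearranging Darcy-Weisbach: V = √(2·ΔP·D/(f·L·ρ)). With ε/D = 0.00018/0.209 = 0.000861, iterate starting from f = 0.02:
  f = 0.02 → V = √(2·1.56e+04·0.209/(0.02·495·987)) = 0.8169 m/s; Re = ρVD/μ = 2.895e+05; f → 0.02019
Converged (Δf/f < 1%). With the final f = 0.02019: V = √(2·1.56e+04·0.209/(0.02019·495·987)) = 0.8132 m/s.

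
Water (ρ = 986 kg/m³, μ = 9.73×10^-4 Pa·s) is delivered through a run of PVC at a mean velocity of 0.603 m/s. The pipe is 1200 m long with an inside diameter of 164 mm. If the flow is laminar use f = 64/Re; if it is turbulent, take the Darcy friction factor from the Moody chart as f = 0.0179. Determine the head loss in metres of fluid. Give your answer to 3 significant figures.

h_f ≈ 2.43 m

Reynolds number Re = ρVD/μ = 986 · 0.603 · 0.164 / 0.000973 = 1.002e+05.
Re > 4000 → turbulent; use the Moody-chart value f = 0.0179.
Darcy-Weisbach: ΔP = f(L/D)(ρV²/2) = 0.0179·(1200/0.164)·(986·0.603²/2) = 0.0179·7317·179.3 = 2.348e+04 Pa.
Head loss h_f = ΔP/(ρg) = 2.348e+04/(986·9.81) = 2.43 m.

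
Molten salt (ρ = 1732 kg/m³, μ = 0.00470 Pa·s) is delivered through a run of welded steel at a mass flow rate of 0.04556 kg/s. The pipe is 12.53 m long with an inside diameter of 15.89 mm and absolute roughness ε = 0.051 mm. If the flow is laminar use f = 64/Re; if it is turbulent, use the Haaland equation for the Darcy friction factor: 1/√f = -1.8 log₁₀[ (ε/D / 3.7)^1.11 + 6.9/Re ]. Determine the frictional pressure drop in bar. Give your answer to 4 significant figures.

ΔP ≈ 0.009900 bar

A = πD²/4 = π(0.01589)²/4 = 0.0001983 m²; mean velocity V = ṁ/(ρA) = 0.04556/(1732 · 0.0001983) = 0.1326 m/s.
Reynolds number Re = ρVD/μ = 1732 · 0.1326 · 0.01589 / 0.0047 = 776.7.
Re < 2300 → laminar flow, so f = 64/Re = 64/776.7 = 0.0824 (the turbulent correlation is not needed).
Darcy-Weisbach: ΔP = f(L/D)(ρV²/2) = 0.0824·(12.53/0.01589)·(1732·0.1326²/2) = 0.0824·788.5·15.24 = 990 Pa.
ΔP = 990 Pa = 0.009900 bar.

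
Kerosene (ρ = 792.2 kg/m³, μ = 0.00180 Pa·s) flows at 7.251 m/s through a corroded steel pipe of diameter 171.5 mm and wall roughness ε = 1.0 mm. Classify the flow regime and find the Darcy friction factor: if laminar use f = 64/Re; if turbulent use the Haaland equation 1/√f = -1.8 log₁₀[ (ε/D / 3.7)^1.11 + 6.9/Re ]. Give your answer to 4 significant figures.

Re = ρVD/μ = 792.2·7.251·0.1715/0.0018 = 5.473e+05.
Re > 4000 → turbulent. ε/D = 0.001/0.1715 = 0.00583; Haaland: 1/√f = -1.8 log₁₀[0.000775 + 1.26e-05] = 5.587, so f = 0.03204.

f ≈ 0.03204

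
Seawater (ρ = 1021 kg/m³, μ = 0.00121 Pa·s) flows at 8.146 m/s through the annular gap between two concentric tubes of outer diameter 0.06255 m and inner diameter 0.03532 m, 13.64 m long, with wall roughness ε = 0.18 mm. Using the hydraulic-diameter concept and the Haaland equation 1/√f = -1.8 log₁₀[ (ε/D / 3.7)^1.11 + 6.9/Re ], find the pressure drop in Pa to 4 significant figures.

Hydraulic diameter D_h = 4A/P = D_o - D_i = 0.06255 - 0.03532 = 0.02723 m.
Re = ρVD_h/μ = 1021·8.146·0.02723/0.00121 = 1.872e+05.
ε/D_h = 0.00018/0.02723 = 0.00661; Haaland gives 1/√f = -1.8 log₁₀[0.000891+3.69e-05] = 5.459, so f = 0.03356.
ΔP = f(L/D_h)(ρV²/2) = 0.03356·13.64/0.02723·3.388e+04 = 5.695e+05 Pa.

ΔP ≈ 569500 Pa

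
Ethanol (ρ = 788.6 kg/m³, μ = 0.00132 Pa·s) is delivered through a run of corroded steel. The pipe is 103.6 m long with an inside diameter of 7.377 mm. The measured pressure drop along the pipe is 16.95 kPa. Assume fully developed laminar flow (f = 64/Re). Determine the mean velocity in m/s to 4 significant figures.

For laminar flow, f = 64/Re with Re = ρVD/μ, so Darcy-Weisbach reduces to ΔP = 32μLV/D². Solving for V: V = ΔP·D²/(32μL) = 1.695e+04·(0.007377)²/(32·0.00132·103.6) = 0.2108 m/s.
Check: Re = ρVD/μ = 788.6·0.2108·0.007377/0.00132 = 929 < 2300, so the laminar assumption holds.

V ≈ 0.2108 m/s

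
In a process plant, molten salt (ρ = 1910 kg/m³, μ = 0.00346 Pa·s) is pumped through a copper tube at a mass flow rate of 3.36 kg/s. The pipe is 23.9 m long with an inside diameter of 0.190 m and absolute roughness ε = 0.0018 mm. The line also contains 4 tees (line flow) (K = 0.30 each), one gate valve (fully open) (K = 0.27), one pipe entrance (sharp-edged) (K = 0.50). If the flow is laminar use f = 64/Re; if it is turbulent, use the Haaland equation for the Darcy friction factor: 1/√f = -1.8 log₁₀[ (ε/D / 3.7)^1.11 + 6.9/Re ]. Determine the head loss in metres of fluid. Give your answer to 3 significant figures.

h_f ≈ 0.00125 m

A = πD²/4 = π(0.19)²/4 = 0.02835 m²; mean velocity V = ṁ/(ρA) = 3.36/(1910 · 0.02835) = 0.06205 m/s.
Reynolds number Re = ρVD/μ = 1910 · 0.06205 · 0.19 / 0.00346 = 6508.
Re > 4000 → turbulent. Relative roughness ε/D = 1.8e-06/0.19 = 9.47e-06. Haaland: 1/√f = -1.8 log₁₀[(9.47e-06/3.7)^1.11 + 6.9/6508] = -1.8 log₁₀[6.21e-07 + 0.00106] = 5.354, so f = 0.03489.
Total minor-loss coefficient ΣK = 4·0.3 + 1·0.27 + 1·0.5 = 1.97.
ΔP = [f·L/D + ΣK]·(ρV²/2) = [0.03489·23.9/0.19 + 1.97]·(1910·0.06205²/2) = [4.389 + 1.97]·3.676 = 23.38 Pa.
Head loss h_f = ΔP/(ρg) = 23.38/(1910·9.81) = 0.00125 m.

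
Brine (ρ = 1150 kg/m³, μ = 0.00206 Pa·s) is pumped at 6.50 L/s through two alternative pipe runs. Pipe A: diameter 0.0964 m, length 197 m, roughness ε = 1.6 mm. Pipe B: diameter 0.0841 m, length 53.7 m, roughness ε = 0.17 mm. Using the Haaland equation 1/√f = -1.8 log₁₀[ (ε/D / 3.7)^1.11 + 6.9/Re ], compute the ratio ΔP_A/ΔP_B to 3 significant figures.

ΔP_A/ΔP_B ≈ 3.29

Pipe A: V = Q/A = 0.0065/0.007299 = 0.8906 m/s; Re = 4.793e+04; ε/D = 0.0166; Haaland → f = 0.0463; ΔP_A = f(L/D)(ρV²/2) = 4.315e+04 Pa.
Pipe B: V = Q/A = 0.0065/0.005555 = 1.17 m/s; Re = 5.494e+04; ε/D = 0.00202; Haaland → f = 0.02611; ΔP_B = f(L/D)(ρV²/2) = 1.313e+04 Pa.
ΔP_A/ΔP_B = 4.315e+04/1.313e+04 = 3.29.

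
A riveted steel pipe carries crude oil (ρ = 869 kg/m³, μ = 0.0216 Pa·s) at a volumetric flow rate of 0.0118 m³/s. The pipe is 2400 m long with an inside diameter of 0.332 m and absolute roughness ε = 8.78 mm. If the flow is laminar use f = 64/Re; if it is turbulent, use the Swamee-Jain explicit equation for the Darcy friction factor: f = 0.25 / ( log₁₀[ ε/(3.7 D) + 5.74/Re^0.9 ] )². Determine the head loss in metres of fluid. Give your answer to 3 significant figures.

Cross-sectional area A = πD²/4 = π(0.332)²/4 = 0.08657 m²; mean velocity V = Q/A = 0.0118/0.08657 = 0.1363 m/s.
Reynolds number Re = ρVD/μ = 869 · 0.1363 · 0.332 / 0.0216 = 1821.
Re < 2300 → laminar flow, so f = 64/Re = 64/1821 = 0.03515 (the turbulent correlation is not needed).
Darcy-Weisbach: ΔP = f(L/D)(ρV²/2) = 0.03515·(2400/0.332)·(869·0.1363²/2) = 0.03515·7229·8.073 = 2051 Pa.
Head loss h_f = ΔP/(ρg) = 2051/(869·9.81) = 0.241 m.

h_f ≈ 0.241 m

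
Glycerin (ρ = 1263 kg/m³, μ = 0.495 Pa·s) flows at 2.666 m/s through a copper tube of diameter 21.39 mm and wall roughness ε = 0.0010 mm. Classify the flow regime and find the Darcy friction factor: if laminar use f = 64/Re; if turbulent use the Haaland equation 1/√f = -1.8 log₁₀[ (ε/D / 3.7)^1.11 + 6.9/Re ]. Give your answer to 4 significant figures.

Re = ρVD/μ = 1263·2.666·0.02139/0.495 = 145.5.
Re < 2300 → laminar, so f = 64/Re = 0.4399 (roughness is irrelevant in laminar flow).

f ≈ 0.4399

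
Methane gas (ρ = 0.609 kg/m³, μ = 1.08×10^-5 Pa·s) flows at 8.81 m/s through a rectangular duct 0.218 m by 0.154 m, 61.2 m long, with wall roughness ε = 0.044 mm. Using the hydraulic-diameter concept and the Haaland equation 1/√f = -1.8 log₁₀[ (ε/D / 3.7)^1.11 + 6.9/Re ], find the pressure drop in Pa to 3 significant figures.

Hydraulic diameter D_h = 4A/P = 4·(0.218·0.154)/(2·(0.218+0.154)) = 0.1343/0.744 = 0.1805 m.
Re = ρVD_h/μ = 0.609·8.81·0.1805/1.08e-05 = 8.967e+04.
ε/D_h = 4.4e-05/0.1805 = 0.000244; Haaland gives 1/√f = -1.8 log₁₀[2.28e-05+7.7e-05] = 7.202, so f = 0.01928.
ΔP = f(L/D_h)(ρV²/2) = 0.01928·61.2/0.1805·23.63 = 154.5 Pa.

ΔP ≈ 155 Pa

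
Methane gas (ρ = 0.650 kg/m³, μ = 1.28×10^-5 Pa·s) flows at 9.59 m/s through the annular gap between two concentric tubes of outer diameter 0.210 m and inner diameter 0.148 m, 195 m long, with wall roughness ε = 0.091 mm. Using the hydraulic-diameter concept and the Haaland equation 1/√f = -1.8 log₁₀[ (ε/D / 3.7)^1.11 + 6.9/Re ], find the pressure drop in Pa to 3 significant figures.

ΔP ≈ 2510 Pa

Hydraulic diameter D_h = 4A/P = D_o - D_i = 0.21 - 0.148 = 0.062 m.
Re = ρVD_h/μ = 0.65·9.59·0.062/1.28e-05 = 3.019e+04.
ε/D_h = 9.1e-05/0.062 = 0.00147; Haaland gives 1/√f = -1.8 log₁₀[0.000168+0.000229] = 6.124, so f = 0.02667.
ΔP = f(L/D_h)(ρV²/2) = 0.02667·195/0.062·29.89 = 2507 Pa.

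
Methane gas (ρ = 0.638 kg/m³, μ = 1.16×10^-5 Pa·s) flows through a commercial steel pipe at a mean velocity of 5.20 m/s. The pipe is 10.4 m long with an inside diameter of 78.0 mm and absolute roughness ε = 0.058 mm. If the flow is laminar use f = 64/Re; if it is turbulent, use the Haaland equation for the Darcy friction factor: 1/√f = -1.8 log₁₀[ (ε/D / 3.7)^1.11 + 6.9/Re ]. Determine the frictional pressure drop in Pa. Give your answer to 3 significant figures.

ΔP ≈ 30.5 Pa

Reynolds number Re = ρVD/μ = 0.638 · 5.2 · 0.078 / 1.16e-05 = 2.231e+04.
Re > 4000 → turbulent. Relative roughness ε/D = 5.8e-05/0.078 = 0.000744. Haaland: 1/√f = -1.8 log₁₀[(0.000744/3.7)^1.11 + 6.9/2.231e+04] = -1.8 log₁₀[7.88e-05 + 0.000309] = 6.14, so f = 0.02653.
Darcy-Weisbach: ΔP = f(L/D)(ρV²/2) = 0.02653·(10.4/0.078)·(0.638·5.2²/2) = 0.02653·133.3·8.626 = 30.51 Pa.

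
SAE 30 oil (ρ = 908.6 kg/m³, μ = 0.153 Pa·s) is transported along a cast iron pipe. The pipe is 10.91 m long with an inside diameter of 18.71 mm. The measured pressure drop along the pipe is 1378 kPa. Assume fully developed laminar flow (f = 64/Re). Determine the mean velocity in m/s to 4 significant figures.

V ≈ 9.031 m/s

For laminar flow, f = 64/Re with Re = ρVD/μ, so Darcy-Weisbach reduces to ΔP = 32μLV/D². Solving for V: V = ΔP·D²/(32μL) = 1.378e+06·(0.01871)²/(32·0.153·10.91) = 9.031 m/s.
Check: Re = ρVD/μ = 908.6·9.031·0.01871/0.153 = 1003 < 2300, so the laminar assumption holds.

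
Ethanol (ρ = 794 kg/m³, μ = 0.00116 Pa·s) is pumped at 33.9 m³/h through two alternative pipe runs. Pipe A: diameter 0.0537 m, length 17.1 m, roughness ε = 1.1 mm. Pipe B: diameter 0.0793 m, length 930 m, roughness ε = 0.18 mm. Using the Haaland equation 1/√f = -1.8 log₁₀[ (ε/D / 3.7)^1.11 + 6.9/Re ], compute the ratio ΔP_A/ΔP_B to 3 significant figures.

ΔP_A/ΔP_B ≈ 0.249

Pipe A: V = Q/A = 0.009417/0.002265 = 4.158 m/s; Re = 1.528e+05; ε/D = 0.0205; Haaland → f = 0.04943; ΔP_A = f(L/D)(ρV²/2) = 1.08e+05 Pa.
Pipe B: V = Q/A = 0.009417/0.004939 = 1.907 m/s; Re = 1.035e+05; ε/D = 0.00227; Haaland → f = 0.02563; ΔP_B = f(L/D)(ρV²/2) = 4.338e+05 Pa.
ΔP_A/ΔP_B = 1.08e+05/4.338e+05 = 0.249.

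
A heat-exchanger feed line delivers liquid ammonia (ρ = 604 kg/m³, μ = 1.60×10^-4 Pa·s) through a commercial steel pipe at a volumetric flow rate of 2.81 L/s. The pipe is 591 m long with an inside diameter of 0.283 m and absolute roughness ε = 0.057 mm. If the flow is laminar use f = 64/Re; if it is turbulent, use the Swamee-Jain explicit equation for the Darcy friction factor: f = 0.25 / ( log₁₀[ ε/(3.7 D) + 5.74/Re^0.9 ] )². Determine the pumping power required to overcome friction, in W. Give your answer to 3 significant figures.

Q = 2.81 L/s = 2.81/1000 = 0.00281 m³/s.
Cross-sectional area A = πD²/4 = π(0.283)²/4 = 0.0629 m²; mean velocity V = Q/A = 0.00281/0.0629 = 0.04467 m/s.
Reynolds number Re = ρVD/μ = 604 · 0.04467 · 0.283 / 0.00016 = 4.773e+04.
Re > 4000 → turbulent. Relative roughness ε/D = 5.7e-05/0.283 = 0.000201. Swamee-Jain: f = 0.25/(log₁₀[0.000201/3.7 + 5.74/4.773e+04^0.9])² = 0.25/(log₁₀[5.44e-05 + 0.000353])² = 0.25/(-3.39)² = 0.02176.
Darcy-Weisbach: ΔP = f(L/D)(ρV²/2) = 0.02176·(591/0.283)·(604·0.04467²/2) = 0.02176·2088·0.6027 = 27.38 Pa.
Pumping power P = QΔP = 0.00281·27.38 = 0.07695 W = 0.0770 W.

P ≈ 0.0770 W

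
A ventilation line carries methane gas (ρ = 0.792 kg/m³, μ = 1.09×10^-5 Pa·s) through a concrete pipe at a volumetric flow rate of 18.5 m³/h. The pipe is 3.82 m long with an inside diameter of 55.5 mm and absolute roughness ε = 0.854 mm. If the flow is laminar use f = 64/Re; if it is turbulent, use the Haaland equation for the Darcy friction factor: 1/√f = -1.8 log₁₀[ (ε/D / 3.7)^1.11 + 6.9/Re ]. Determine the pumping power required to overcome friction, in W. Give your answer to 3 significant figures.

P ≈ 0.0309 W

Q = 18.5 m³/h = 18.5/3600 = 0.005139 m³/s.
Cross-sectional area A = πD²/4 = π(0.0555)²/4 = 0.002419 m²; mean velocity V = Q/A = 0.005139/0.002419 = 2.124 m/s.
Reynolds number Re = ρVD/μ = 0.792 · 2.124 · 0.0555 / 1.09e-05 = 8566.
Re > 4000 → turbulent. Relative roughness ε/D = 0.000854/0.0555 = 0.0154. Haaland: 1/√f = -1.8 log₁₀[(0.0154/3.7)^1.11 + 6.9/8566] = -1.8 log₁₀[0.00228 + 0.000805] = 4.52, so f = 0.04894.
Darcy-Weisbach: ΔP = f(L/D)(ρV²/2) = 0.04894·(3.82/0.0555)·(0.792·2.124²/2) = 0.04894·68.83·1.787 = 6.019 Pa.
Pumping power P = QΔP = 0.005139·6.019 = 0.03093 W = 0.0309 W.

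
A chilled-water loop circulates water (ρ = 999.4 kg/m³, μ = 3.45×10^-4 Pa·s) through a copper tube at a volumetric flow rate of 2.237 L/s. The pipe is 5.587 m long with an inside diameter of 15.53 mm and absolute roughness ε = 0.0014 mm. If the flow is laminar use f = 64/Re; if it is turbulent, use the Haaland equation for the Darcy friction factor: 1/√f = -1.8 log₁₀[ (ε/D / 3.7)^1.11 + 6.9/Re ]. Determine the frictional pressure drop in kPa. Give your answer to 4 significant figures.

Q = 2.237 L/s = 2.237/1000 = 0.002237 m³/s.
Cross-sectional area A = πD²/4 = π(0.01553)²/4 = 0.0001894 m²; mean velocity V = Q/A = 0.002237/0.0001894 = 11.81 m/s.
Reynolds number Re = ρVD/μ = 999.4 · 11.81 · 0.01553 / 0.000345 = 5.313e+05.
Re > 4000 → turbulent. Relative roughness ε/D = 1.4e-06/0.01553 = 9.01e-05. Haaland: 1/√f = -1.8 log₁₀[(9.01e-05/3.7)^1.11 + 6.9/5.313e+05] = -1.8 log₁₀[7.57e-06 + 1.3e-05] = 8.437, so f = 0.01405.
Darcy-Weisbach: ΔP = f(L/D)(ρV²/2) = 0.01405·(5.587/0.01553)·(999.4·11.81²/2) = 0.01405·359.8·6.969e+04 = 3.523e+05 Pa.
ΔP = 3.523e+05 Pa = 352.3 kPa.

ΔP ≈ 352.3 kPa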